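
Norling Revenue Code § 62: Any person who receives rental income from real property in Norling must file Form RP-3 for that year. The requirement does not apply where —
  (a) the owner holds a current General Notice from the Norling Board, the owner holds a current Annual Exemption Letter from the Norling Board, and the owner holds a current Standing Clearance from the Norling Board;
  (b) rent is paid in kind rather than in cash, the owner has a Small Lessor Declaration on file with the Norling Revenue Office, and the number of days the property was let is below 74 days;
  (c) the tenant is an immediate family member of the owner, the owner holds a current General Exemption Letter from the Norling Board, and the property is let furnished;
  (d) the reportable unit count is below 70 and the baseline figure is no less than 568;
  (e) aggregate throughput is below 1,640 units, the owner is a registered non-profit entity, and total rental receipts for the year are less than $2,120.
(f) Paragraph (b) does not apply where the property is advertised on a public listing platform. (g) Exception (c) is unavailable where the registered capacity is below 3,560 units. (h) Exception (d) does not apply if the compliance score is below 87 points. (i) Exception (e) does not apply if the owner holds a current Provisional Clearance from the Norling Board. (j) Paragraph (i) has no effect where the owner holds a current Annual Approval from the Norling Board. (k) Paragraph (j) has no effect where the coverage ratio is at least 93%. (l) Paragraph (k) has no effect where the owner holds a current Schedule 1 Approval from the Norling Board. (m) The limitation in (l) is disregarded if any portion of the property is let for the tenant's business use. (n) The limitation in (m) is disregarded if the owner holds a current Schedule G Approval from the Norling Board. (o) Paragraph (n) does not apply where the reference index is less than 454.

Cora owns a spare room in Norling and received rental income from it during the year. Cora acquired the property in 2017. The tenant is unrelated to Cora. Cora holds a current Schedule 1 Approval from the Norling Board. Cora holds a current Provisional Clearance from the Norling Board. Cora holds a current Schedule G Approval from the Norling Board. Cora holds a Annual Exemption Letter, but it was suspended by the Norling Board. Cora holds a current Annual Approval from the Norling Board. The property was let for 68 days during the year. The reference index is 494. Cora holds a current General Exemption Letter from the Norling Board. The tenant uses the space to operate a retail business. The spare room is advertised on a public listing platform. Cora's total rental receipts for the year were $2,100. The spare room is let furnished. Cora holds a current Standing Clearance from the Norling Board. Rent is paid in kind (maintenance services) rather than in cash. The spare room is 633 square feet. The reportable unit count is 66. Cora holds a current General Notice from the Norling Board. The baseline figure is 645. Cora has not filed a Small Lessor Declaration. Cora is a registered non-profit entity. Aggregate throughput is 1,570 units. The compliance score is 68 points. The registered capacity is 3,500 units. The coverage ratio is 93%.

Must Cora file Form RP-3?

Exception (a) fails — there is no Annual Exemption Letter in force.
Exception (b) fails — no Small Lessor Declaration is on file.
Exception (c) fails — the tenant is unrelated to the owner.
All of (d)'s requirements are met (the reportable unit count is 66, below the 70 limit; the baseline figure is 645, meeting the 568 threshold). But applying paragraph (h): (h) operates against (d): the compliance score is 68 points, below the 87 points limit. (d) is therefore removed.
Exception (e) is satisfied on its face — aggregate throughput is 1,570 units, below the 1,640 units limit; Cora is a registered non-profit; total rental receipts for the year are $2,100, less than the $2,120 limit. Under paragraphs (i)–(o): (i) is engaged (a current Provisional Clearance is held), but is set aside by (j): (j) is triggered — a current Annual Approval is held. (k) would limit (j) — the coverage ratio is 93%, meeting the 93% threshold — but (l) sets (k) aside: (l) operates against (k): a current Schedule 1 Approval is held. (m) would limit (l) — the space is let for business use — but (n) sets (m) aside: (n) operates against (m): a current Schedule G Approval is held. (o), which would lift (n), does not operate here — the reference index is 494, not less than 454. (e) remains available.

No — exception (e) applies; Cora is not required to file Form RP-3.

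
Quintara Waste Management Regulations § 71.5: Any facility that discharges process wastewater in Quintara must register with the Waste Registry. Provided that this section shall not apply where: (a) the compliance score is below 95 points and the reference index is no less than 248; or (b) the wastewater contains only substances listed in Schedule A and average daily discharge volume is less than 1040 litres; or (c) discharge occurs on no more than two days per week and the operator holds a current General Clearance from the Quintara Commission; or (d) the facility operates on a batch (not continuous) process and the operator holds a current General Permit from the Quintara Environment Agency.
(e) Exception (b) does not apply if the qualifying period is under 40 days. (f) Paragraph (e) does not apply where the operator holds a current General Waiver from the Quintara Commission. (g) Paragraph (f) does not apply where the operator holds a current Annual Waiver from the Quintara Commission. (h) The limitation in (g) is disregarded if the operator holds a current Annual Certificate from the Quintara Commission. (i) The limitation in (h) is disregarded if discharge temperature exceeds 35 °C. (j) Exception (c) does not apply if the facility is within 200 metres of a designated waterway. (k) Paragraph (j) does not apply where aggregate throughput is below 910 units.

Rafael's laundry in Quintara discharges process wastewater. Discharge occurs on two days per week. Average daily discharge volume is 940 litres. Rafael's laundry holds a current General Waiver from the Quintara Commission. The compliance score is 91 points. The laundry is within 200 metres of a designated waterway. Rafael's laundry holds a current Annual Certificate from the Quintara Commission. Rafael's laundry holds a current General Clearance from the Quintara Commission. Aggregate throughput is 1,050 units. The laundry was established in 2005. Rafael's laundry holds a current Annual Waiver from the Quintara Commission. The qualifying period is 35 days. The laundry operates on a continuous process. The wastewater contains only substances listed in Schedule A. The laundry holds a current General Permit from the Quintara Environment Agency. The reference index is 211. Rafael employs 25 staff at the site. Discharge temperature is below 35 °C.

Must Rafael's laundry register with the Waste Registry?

No — exception (b) applies; Rafael's laundry is not required to register with the Waste Registry.

Exception (a) requires that the reference index is no less than 248; but the reference index is 211, short of 248, so (a) is unavailable.
Exception (b): the wastewater is Schedule-A-only; average daily discharge volume is 940 litres, less than the 1040 litres limit — every condition holds. Considering the limiting provisions: (e) would limit (b) — the qualifying period is 35 days, under the 40 days limit — but (f) sets (e) aside: (f) operates against (e): a current General Waiver is held. (g) applies (a current Annual Waiver is held), but is set aside by (h): (h) operates against (g): a current Annual Certificate is held. (i) does not operate here (discharge temperature is below 35 °C), so (h) stands. Exception (b) stands.
Exception (c): discharge occurs on no more than two days per week; a current General Clearance is held — every condition holds. But: (j) is triggered — the laundry is within 200 m of a designated waterway. (k) is inapplicable (aggregate throughput is 1,050 units, not below 910 units), so (j) stands. Exception (c) does not apply.
Exception (d) does not apply: the facility operates on a continuous process.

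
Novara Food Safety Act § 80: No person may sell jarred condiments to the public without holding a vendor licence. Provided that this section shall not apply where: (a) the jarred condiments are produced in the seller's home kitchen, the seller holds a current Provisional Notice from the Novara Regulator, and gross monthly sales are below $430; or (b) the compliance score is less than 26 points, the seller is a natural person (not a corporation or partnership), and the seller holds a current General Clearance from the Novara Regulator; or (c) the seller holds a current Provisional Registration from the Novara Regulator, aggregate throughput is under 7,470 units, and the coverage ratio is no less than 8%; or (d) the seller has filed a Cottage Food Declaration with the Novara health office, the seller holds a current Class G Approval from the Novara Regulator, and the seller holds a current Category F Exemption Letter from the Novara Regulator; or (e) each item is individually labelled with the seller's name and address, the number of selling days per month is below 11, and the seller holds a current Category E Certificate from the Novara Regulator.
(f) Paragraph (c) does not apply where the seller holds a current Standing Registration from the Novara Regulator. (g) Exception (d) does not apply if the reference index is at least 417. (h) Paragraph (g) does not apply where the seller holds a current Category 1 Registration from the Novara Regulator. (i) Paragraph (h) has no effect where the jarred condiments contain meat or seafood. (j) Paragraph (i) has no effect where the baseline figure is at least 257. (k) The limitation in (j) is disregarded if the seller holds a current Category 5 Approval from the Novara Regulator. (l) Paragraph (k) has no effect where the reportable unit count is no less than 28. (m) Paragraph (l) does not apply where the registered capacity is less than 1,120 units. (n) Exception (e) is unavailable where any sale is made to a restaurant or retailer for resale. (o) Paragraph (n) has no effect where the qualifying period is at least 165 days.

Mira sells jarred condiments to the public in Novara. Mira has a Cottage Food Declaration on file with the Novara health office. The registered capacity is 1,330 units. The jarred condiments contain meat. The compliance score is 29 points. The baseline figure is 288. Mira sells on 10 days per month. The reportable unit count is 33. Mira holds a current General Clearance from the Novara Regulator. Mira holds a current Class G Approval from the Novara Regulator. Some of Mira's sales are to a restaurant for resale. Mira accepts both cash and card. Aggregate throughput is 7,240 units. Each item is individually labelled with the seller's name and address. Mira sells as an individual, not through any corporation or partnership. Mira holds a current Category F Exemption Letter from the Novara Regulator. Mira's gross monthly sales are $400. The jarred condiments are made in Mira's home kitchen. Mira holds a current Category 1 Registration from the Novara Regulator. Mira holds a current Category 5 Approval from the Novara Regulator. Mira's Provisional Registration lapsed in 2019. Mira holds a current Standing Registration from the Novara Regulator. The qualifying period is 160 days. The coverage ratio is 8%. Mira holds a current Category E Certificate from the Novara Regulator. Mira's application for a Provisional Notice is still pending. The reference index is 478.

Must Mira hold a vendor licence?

Exception (a) fails — no current Provisional Notice is held.
Exception (b) does not apply: the compliance score is 29 points, not less than 26 points.
Exception (c) fails — the Provisional Registration is not current.
Exception (d): a Cottage Food Declaration is on file; a current Class G Approval is held; a current Category F Exemption Letter is held — every condition holds. Applying paragraphs (g)–(m): (g) is triggered (the reference index is 478, meeting the 417 threshold), but is displaced by (h): (h) operates against (g): a current Category 1 Registration is held. (i) operates (the jarred condiments contain meat), but is displaced by (j): (j) applies — the baseline figure is 288, meeting the 257 threshold. (k) would limit (j) — a current Category 5 Approval is held — but (l) sets (k) aside: (l) applies — the reportable unit count is 33, meeting the 28 threshold. (m), which would lift (l), is inapplicable — the registered capacity is 1,330 units, not less than 1,120 units. So (d) applies.
All of (e)'s requirements are met (items are individually labelled; the number of selling days per month is 10, below the 11 limit; a current Category E Certificate is held). However, paragraphs (n)–(o) must be considered: (n) operates against (e): some sales are to a restaurant for resale. (o) does not operate here (the qualifying period is 160 days, short of 165 days), so (n) stands. So (e) is unavailable.

No — exception (d) applies; Mira is not required to hold a vendor licence.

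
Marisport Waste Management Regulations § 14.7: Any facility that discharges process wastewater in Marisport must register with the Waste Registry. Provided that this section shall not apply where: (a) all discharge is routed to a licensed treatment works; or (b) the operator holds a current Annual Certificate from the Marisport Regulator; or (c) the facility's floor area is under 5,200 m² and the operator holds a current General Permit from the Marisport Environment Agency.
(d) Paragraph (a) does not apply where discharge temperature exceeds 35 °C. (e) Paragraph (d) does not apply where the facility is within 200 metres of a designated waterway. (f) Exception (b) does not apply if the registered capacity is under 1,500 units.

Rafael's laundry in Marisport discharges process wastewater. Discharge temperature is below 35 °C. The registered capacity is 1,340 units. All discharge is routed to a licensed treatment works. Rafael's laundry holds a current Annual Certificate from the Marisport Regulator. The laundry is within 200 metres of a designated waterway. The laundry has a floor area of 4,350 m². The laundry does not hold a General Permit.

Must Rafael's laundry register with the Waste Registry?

Exception (a) is satisfied on its face — discharge is routed to a licensed treatment works. Applying paragraphs (d)–(e): (d) does not operate here — discharge temperature is below 35 °C. (a) remains available.
All of (b)'s requirements are met (a current Annual Certificate is held). But applying paragraph (f): (f) operates against (b): the registered capacity is 1,340 units, under the 1,500 units limit. (b) is therefore removed.
Exception (c) fails — no General Permit is held.

No — exception (a) applies; Rafael's laundry is not required to register with the Waste Registry.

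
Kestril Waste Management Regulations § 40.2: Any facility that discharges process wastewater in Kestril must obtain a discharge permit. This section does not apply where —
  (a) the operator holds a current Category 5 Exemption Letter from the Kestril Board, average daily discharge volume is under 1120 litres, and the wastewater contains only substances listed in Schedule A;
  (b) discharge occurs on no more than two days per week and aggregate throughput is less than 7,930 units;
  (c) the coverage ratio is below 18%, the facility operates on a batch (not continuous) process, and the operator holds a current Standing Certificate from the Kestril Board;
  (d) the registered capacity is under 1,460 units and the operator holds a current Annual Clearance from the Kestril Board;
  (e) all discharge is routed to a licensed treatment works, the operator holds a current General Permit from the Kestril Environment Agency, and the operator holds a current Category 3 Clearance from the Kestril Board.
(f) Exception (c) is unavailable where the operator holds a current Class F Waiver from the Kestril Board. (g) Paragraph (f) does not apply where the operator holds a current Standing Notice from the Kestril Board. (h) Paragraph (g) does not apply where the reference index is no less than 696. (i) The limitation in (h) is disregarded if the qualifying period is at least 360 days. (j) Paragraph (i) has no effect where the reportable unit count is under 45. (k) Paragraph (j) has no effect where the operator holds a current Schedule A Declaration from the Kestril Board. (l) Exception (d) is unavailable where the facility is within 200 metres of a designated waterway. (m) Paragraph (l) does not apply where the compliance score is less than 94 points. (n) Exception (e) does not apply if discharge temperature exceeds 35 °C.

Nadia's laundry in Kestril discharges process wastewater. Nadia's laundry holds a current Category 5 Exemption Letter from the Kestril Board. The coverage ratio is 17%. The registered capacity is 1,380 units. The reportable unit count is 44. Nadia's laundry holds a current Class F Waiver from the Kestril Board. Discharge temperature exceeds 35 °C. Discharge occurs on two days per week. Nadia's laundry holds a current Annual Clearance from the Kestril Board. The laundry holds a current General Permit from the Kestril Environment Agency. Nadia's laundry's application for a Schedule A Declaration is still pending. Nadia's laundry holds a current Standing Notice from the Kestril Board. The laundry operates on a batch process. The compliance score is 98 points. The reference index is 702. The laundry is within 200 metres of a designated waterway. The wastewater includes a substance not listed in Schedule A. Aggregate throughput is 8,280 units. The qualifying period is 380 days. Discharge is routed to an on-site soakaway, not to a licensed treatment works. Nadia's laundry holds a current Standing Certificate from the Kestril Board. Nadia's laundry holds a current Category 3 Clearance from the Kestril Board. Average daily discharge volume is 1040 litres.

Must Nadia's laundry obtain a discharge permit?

Exception (a) requires that the wastewater contains only substances listed in Schedule A; but the wastewater includes a non-Schedule-A substance, so (a) is unavailable.
Exception (b) does not apply: aggregate throughput is 8,280 units, not less than 7,930 units.
Exception (c)'s conditions are all satisfied: the coverage ratio is 17%, below the 18% limit; the facility operates on a batch process; a current Standing Certificate is held. But: (f) is triggered — a current Class F Waiver is held. (g) is engaged (a current Standing Notice is held), but yields to (h): (h) operates against (g): the reference index is 702, meeting the 696 threshold. (i) is engaged (the qualifying period is 380 days, meeting the 360 days threshold), but yields to (j): (j) operates against (i): the reportable unit count is 44, under the 45 limit. (k), which would lift (j), is not engaged — the Schedule A Declaration is not current. (c) is therefore removed.
Exception (d): the registered capacity is 1,380 units, under the 1,460 units limit; a current Annual Clearance is held — every condition holds. However, paragraphs (l)–(m) must be considered: (l) operates against (d): the laundry is within 200 m of a designated waterway. (m), which would lift (l), is not triggered — the compliance score is 98 points, not less than 94 points. Exception (d) does not apply.
Exception (e) does not apply: discharge is not routed to a licensed treatment works.
No exception displaces § 40.2.

Yes — Nadia's laundry must obtain a discharge permit.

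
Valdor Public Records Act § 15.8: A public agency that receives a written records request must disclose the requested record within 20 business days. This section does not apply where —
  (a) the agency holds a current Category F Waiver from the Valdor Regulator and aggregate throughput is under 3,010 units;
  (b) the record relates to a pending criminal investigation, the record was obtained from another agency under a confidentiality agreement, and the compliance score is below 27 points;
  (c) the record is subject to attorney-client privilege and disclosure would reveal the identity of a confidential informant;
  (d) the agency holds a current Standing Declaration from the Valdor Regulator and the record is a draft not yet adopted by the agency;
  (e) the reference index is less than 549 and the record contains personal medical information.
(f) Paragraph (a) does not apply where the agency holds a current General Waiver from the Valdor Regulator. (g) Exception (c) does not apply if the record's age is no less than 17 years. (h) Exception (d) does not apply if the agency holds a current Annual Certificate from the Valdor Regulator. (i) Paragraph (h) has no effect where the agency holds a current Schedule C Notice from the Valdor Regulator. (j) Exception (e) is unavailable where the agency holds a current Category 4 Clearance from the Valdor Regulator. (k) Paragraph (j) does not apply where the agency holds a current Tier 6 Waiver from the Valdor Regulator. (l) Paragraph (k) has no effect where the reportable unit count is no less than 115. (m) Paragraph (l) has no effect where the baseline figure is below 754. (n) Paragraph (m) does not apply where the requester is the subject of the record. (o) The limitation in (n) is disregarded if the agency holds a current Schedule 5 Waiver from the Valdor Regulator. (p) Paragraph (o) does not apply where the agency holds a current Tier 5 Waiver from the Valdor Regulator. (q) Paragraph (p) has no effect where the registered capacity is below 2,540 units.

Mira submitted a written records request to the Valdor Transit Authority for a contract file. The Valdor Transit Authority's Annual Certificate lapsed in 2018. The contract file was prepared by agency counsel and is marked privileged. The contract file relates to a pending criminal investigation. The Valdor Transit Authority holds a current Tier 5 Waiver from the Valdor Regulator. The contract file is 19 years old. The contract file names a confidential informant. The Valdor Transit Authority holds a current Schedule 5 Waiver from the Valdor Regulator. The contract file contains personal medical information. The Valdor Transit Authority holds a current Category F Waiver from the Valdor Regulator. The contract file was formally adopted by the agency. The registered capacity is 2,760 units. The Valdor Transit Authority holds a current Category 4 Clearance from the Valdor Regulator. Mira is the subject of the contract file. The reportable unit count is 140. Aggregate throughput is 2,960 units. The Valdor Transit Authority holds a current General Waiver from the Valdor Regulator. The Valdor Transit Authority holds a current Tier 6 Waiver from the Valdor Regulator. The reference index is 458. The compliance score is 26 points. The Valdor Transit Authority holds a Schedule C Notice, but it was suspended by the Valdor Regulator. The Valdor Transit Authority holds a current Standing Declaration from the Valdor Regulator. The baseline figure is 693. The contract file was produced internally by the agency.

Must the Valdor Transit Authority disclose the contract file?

Yes — the Valdor Transit Authority must disclose the contract file.

Exception (a)'s conditions are all satisfied: a current Category F Waiver is held; aggregate throughput is 2,960 units, under the 3,010 units limit. But applying paragraph (f): (f) operates against (a): a current General Waiver is held. (a) is therefore removed.
Exception (b) fails — the contract file was produced internally.
All of (c)'s requirements are met (the contract file is privileged; the contract file names a confidential informant). Turning to paragraph (g): (g) operates — the record's age is 19 years, meeting the 17 years threshold. Exception (c) does not apply.
Exception (d) fails — the contract file has been formally adopted.
All of (e)'s requirements are met (the reference index is 458, less than the 549 limit; the contract file contains personal medical information). But applying paragraphs (j)–(q): (j) operates against (e): a current Category 4 Clearance is held. (k) is engaged (a current Tier 6 Waiver is held), but yields to (l): (l) operates against (k): the reportable unit count is 140, meeting the 115 threshold. (m) applies (the baseline figure is 693, below the 754 limit), but is set aside by (n): (n) operates — Mira is the subject of the contract file. (o) would limit (n) — a current Schedule 5 Waiver is held — but (p) sets (o) aside: (p) operates — a current Tier 5 Waiver is held. (q) is not triggered (the registered capacity is 2,760 units, not below 2,540 units), so (p) stands. (e) is therefore removed.
Every exception is unavailable, so the rule governs.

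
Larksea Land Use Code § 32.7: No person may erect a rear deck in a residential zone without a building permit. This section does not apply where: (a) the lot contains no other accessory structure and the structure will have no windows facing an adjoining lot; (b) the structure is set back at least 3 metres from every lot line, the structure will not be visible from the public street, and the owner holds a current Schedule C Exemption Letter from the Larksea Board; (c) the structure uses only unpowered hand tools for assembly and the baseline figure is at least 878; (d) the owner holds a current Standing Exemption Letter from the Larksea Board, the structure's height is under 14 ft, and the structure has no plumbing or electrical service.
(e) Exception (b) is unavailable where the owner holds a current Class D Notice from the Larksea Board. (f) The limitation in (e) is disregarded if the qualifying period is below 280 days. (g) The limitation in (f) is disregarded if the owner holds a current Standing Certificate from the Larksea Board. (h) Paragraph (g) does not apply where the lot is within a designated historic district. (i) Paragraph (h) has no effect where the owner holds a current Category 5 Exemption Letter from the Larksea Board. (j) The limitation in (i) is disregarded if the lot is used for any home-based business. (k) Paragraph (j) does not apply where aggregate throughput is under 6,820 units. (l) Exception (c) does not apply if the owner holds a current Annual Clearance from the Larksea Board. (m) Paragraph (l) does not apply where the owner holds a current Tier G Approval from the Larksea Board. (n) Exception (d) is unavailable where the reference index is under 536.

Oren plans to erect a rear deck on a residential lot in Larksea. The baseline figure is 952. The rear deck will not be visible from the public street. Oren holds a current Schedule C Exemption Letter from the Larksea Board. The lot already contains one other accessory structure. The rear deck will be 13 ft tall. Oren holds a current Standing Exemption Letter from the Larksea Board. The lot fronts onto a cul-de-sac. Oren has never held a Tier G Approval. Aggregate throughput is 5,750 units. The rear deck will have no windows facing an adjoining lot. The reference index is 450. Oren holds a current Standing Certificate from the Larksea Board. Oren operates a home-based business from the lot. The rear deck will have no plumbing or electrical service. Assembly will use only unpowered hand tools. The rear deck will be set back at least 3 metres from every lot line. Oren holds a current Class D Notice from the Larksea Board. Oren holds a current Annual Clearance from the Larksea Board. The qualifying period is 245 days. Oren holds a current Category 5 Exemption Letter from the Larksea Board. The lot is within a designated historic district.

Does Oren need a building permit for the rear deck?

Exception (a) fails — the lot already has another accessory structure.
Exception (b) is satisfied on its face — the setback is at least 3 m on every side; the structure will not be visible from the street; a current Schedule C Exemption Letter is held. But: (e) operates — a current Class D Notice is held. (f) is triggered (the qualifying period is 245 days, below the 280 days limit), but is overridden by (g): (g) operates against (f): a current Standing Certificate is held. (h) would limit (g) — the lot is in a historic district — but (i) sets (h) aside: (i) is engaged — a current Category 5 Exemption Letter is held. (j) would limit (i) — a home-based business operates on the lot — but (k) sets (j) aside: (k) operates against (j): aggregate throughput is 5,750 units, under the 6,820 units limit. So (b) is unavailable.
Exception (c) is satisfied on its face — assembly uses only hand tools; the baseline figure is 952, meeting the 878 threshold. Turning to paragraphs (l)–(m): (l) operates against (c): a current Annual Clearance is held. (m) is not triggered (the Tier G Approval is not current), so (l) stands. (c) is therefore removed.
All of (d)'s requirements are met (a current Standing Exemption Letter is held; the structure's height is 13 ft, under the 14 ft limit; there is no plumbing or electrical service). Turning to paragraph (n): (n) operates against (d): the reference index is 450, under the 536 limit. So (d) is unavailable.
None of the exceptions is available; § 32.7 applies in full.

Yes — Oren must obtain a building permit.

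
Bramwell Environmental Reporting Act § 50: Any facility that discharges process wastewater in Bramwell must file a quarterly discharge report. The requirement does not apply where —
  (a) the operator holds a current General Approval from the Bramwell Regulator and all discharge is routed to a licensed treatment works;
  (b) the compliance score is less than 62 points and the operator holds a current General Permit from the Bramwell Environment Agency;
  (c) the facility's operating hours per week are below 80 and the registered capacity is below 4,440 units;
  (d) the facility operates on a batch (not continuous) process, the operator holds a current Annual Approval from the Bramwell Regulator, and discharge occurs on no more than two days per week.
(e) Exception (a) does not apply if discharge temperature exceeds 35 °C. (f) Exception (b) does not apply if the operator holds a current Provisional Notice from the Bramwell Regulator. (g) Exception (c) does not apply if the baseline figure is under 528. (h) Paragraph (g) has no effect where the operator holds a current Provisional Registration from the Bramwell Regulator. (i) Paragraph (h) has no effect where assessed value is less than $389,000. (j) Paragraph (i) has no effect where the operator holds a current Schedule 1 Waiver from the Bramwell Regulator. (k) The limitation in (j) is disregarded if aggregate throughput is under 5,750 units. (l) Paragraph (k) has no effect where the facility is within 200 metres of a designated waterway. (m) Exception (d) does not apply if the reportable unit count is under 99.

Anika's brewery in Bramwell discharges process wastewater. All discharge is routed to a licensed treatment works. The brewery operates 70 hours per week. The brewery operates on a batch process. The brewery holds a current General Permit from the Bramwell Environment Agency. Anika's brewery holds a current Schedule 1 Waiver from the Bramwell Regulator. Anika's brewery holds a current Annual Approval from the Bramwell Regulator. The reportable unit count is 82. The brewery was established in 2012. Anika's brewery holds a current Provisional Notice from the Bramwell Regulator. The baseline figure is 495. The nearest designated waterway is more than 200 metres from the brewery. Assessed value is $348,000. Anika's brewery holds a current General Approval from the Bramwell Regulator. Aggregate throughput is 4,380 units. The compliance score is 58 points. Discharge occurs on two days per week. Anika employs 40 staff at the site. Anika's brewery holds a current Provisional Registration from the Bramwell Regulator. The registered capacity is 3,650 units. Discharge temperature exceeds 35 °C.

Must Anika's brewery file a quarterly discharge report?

Yes — Anika's brewery must file a quarterly discharge report.

Exception (a): a current General Approval is held; discharge is routed to a licensed treatment works — every condition holds. But applying paragraph (e): (e) applies — discharge temperature exceeds 35 °C. (a) is therefore removed.
Exception (b): the compliance score is 58 points, less than the 62 points limit; a current General Permit is held — every condition holds. Turning to paragraph (f): (f) operates against (b): a current Provisional Notice is held. (b) is therefore removed.
All of (c)'s requirements are met (the facility's operating hours per week are 70, below the 80 limit; the registered capacity is 3,650 units, below the 4,440 units limit). However, paragraphs (g)–(l) must be considered: (g) is triggered — the baseline figure is 495, under the 528 limit. (h) would limit (g) — a current Provisional Registration is held — but (i) sets (h) aside: (i) operates against (h): assessed value is $348,000, less than the $389,000 limit. (j) operates (a current Schedule 1 Waiver is held), but is set aside by (k): (k) operates against (j): aggregate throughput is 4,380 units, under the 5,750 units limit. (l), which would lift (k), is not engaged — the brewery is more than 200 m from any designated waterway. (c) is therefore removed.
Exception (d) is satisfied on its face — the facility operates on a batch process; a current Annual Approval is held; discharge occurs on no more than two days per week. But: (m) operates against (d): the reportable unit count is 82, under the 99 limit. Exception (d) does not apply.
No exception displaces § 50.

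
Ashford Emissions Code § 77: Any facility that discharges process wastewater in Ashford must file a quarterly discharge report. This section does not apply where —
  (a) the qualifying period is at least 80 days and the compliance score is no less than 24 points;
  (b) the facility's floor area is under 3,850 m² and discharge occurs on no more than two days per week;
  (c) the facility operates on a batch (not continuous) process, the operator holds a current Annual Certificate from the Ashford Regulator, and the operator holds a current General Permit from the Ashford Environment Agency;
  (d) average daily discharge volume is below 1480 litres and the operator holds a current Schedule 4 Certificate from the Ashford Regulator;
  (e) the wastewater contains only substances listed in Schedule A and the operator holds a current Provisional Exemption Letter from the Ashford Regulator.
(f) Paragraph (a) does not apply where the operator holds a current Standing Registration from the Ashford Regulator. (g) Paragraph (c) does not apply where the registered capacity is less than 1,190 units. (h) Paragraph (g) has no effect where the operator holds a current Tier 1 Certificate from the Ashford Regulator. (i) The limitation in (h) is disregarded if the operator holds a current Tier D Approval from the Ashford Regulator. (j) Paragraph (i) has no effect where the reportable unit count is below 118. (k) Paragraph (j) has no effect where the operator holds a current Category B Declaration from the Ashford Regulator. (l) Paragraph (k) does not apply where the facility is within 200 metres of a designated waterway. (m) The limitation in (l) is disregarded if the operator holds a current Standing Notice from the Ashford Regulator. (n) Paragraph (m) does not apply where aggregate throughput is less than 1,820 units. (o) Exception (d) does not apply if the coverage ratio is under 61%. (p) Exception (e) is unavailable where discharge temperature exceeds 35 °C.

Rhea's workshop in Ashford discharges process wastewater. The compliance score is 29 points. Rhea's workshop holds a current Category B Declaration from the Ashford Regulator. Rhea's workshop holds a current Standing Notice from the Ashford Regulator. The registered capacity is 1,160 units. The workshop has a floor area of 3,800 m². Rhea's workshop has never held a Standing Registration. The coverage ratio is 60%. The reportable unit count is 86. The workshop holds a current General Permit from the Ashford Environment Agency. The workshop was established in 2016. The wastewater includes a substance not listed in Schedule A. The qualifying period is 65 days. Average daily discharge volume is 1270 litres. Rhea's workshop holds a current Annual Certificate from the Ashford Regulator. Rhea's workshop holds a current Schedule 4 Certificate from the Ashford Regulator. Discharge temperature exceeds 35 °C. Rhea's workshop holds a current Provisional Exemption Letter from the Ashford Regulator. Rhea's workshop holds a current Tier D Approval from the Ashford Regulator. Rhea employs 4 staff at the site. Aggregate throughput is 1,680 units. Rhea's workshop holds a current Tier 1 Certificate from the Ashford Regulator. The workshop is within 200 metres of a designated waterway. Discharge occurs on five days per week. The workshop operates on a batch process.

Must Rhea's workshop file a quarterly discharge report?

Exception (a) does not apply: the qualifying period is 65 days, short of 80 days.
Exception (b) requires that discharge occurs on no more than two days per week; but discharge occurs on five days per week, so (b) is unavailable.
Exception (c): the facility operates on a batch process; a current Annual Certificate is held; a current General Permit is held — every condition holds. Applying paragraphs (g)–(n): (g) would limit (c) — the registered capacity is 1,160 units, less than the 1,190 units limit — but (h) sets (g) aside: (h) is engaged — a current Tier 1 Certificate is held. (i) is triggered (a current Tier D Approval is held), but yields to (j): (j) operates — the reportable unit count is 86, below the 118 limit. (k) is triggered (a current Category B Declaration is held), but is overridden by (l): (l) is triggered — the workshop is within 200 m of a designated waterway. (m) applies (a current Standing Notice is held), but yields to (n): (n) operates — aggregate throughput is 1,680 units, less than the 1,820 units limit. Exception (c) stands.
Exception (d): average daily discharge volume is 1270 litres, below the 1480 litres limit; a current Schedule 4 Certificate is held — every condition holds. However, paragraph (o) must be considered: (o) operates against (d): the coverage ratio is 60%, under the 61% limit. Exception (d) does not apply.
Exception (e) does not apply: the wastewater includes a non-Schedule-A substance.

No — exception (c) applies; Rhea's workshop is not required to file a quarterly discharge report.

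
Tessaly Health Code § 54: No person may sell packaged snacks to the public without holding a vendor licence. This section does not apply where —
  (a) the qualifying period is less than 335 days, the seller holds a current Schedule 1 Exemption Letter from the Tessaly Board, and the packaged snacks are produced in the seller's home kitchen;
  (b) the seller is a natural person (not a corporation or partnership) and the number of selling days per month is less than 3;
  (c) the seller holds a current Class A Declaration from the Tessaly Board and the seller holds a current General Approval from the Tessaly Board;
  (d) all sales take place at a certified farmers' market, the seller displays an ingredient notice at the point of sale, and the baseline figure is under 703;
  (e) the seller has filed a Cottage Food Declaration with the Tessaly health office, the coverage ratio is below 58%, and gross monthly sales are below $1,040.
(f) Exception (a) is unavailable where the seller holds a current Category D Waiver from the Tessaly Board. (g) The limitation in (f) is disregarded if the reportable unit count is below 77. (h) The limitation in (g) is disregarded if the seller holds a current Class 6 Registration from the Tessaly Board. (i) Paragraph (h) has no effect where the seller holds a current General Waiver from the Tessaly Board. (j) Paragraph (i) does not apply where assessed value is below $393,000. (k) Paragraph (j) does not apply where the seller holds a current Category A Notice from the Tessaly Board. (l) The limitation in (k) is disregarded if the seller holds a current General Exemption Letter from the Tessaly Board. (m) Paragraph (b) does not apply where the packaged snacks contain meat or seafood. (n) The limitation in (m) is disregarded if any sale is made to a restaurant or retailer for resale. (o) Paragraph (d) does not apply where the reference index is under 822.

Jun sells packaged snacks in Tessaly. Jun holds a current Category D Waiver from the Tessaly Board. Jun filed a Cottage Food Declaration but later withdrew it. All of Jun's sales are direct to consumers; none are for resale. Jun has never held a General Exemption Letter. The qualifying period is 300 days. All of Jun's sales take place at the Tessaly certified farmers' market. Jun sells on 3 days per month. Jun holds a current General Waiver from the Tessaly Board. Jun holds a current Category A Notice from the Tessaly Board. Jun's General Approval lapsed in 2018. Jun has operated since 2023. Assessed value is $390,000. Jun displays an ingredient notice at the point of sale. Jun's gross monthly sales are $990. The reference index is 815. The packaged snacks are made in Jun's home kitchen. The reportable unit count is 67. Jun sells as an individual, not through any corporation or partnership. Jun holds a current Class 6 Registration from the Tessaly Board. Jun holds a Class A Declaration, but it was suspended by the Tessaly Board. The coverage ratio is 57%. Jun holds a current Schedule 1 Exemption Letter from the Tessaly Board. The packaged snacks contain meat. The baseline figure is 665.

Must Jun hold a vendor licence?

No — exception (a) applies; Jun is not required to hold a vendor licence.

Exception (a)'s conditions are all satisfied: the qualifying period is 300 days, less than the 335 days limit; a current Schedule 1 Exemption Letter is held; the packaged snacks are home-kitchen produced. Under paragraphs (f)–(l): (f) is engaged (a current Category D Waiver is held), but is displaced by (g): (g) is triggered — the reportable unit count is 67, below the 77 limit. (h) would limit (g) — a current Class 6 Registration is held — but (i) sets (h) aside: (i) operates — a current General Waiver is held. (j) would limit (i) — assessed value is $390,000, below the $393,000 limit — but (k) sets (j) aside: (k) is triggered — a current Category A Notice is held. (l), which would lift (k), is not engaged — there is no General Exemption Letter in force. So (a) applies.
Exception (b) fails — the number of selling days per month is 3, not less than 3.
Exception (c) fails — no current Class A Declaration is held.
Exception (d)'s conditions are all satisfied: all sales are at a certified farmers' market; an ingredient notice is displayed; the baseline figure is 665, under the 703 limit. But applying paragraph (o): (o) operates against (d): the reference index is 815, under the 822 limit. (d) is therefore removed.
Exception (e) does not apply: the Cottage Food Declaration was withdrawn.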